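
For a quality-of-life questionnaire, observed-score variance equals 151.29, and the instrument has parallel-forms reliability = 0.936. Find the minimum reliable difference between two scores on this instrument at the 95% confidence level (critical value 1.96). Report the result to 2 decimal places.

8.63

σ = 151.29^(1/2) = 12.300
SEM = 12.300 · √(1 − 0.936) = 12.300 · √0.064 ≃ 12.300 · 0.253 ≃ 3.112
SE_diff = √2 · SEM ≃ 4.401
Minimum reliable difference = 1.96 · SE_diff ≃ 1.96 · 4.401 ≃ 8.625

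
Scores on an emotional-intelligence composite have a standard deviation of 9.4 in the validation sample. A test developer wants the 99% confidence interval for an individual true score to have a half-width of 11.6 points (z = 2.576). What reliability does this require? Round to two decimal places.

0.77

SEM needed = half-width / z = 11.6/2.576 ≈ 4.50311
r = 1 − (SEM / SD)² = 1 − (4.50311 / 9.4)² ≈ 1 − 0.22949 ≈ 0.77051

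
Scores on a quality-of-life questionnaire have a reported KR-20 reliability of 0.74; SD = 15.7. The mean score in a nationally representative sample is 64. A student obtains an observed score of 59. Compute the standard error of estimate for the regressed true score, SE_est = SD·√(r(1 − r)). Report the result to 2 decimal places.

6.89

SE_est = 15.7000·√[r(1 − r)] ≈ 6.8866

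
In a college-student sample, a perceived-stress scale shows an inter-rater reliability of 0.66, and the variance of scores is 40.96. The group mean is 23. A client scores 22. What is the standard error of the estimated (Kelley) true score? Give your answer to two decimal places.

σ = 40.96^(1/2) = 6.400
SE_est = SD * √(r(1 − r)) = 6.400 * √0.224 ≃ 6.400 * 0.474 ≃ 3.032

3.03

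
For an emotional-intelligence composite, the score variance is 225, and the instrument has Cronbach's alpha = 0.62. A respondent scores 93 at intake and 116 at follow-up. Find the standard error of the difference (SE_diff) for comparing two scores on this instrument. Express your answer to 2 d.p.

13.08

SD = √225 ≈ 15.0000
SEM = 15.0000 × √(1 − 0.6200) = 15.0000 × √0.3800 ≈ 15.0000 × 0.6164 ≈ 9.2466
SE_diff = SEM × √2 ≈ 9.2466 × 1.4142 ≈ 13.0767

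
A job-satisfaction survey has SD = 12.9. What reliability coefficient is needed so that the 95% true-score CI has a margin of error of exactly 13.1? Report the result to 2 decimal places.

Required SEM = 13.1 / 1.96 ≈ 6.6837
r = 1 − (SEM / SD)² = 1 − (6.6837 / 12.9)² ≈ 1 − 0.2684 ≈ 0.7316

0.73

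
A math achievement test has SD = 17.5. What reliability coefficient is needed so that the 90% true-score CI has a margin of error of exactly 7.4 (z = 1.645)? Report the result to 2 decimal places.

0.93

Required SEM = 7.4 / 1.645 ≈ 4.4985
Required reliability = 1 − (SEM/SD)² = 1 − 0.0661 ≈ 0.9339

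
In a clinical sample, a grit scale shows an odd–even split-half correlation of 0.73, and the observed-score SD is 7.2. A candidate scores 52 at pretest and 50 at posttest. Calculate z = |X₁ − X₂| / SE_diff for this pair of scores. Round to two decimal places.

Spearman-Brown: r = 2(0.73) / (1 + 0.73) = 1.4600 / 1.7300 ≈ 0.8439
SEM = 7.2000 * √(1 − 0.8439) = 7.2000 * √0.1561 ≈ 7.2000 * 0.3951 ≈ 2.8444
SE_diff = SEM * √2 ≈ 2.8444 * 1.4142 ≈ 4.0226
z = |52 − 50| / 4.0226 = 2 / 4.0226 ≈ 0.4972

0.50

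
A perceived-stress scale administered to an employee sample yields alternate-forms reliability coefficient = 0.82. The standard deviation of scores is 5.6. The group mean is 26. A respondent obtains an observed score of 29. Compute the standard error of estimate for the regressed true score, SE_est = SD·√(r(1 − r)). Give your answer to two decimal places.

2.15

SE_est = 5.6000·√[r(1 − r)] ≈ 2.1514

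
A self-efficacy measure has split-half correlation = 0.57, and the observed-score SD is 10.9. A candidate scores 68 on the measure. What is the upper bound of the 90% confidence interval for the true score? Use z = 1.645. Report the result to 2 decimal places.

77.38

Full-length reliability (Spearman-Brown) = 2(0.57)/(1+0.57) ≈ 0.7261
The standard error of measurement is 10.9000·√(1 − 0.7261) ≈ 10.9000·0.5233 ≈ 5.7044.
Half-width = 1.645·5.7044 ≈ 9.3838
Upper bound: 68 + 9.3838 = 77.3838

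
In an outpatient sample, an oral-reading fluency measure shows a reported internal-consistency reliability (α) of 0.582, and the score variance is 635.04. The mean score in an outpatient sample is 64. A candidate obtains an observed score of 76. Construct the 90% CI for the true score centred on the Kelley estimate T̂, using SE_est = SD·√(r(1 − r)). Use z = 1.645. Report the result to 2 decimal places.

σ = 635.04^(1/2) = 25.200
Estimated true score = 0.582×76 + (1 − 0.582)×64 ≈ 70.984
SE_est = SD × √(r(1 − r)) = 25.200 × √0.243 ≈ 25.200 × 0.493 ≈ 12.429
CI = 70.984 ± 1.645 × 12.429 → [50.538, 91.430]

[50.54, 91.43]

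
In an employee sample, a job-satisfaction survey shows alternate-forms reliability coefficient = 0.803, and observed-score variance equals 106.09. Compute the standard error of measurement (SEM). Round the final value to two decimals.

4.57

SD = √106.09 = 10.300
SEM = 10.300 · √(1 − 0.803) = 10.300 · √0.197 ≈ 10.300 · 0.444 ≈ 4.572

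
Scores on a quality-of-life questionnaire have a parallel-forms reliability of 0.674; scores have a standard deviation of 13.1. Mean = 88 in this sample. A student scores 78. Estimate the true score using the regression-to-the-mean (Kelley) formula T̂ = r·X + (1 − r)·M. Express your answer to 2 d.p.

T̂ = 0.674(78) + 0.326(88) ≈ 81.260

81.26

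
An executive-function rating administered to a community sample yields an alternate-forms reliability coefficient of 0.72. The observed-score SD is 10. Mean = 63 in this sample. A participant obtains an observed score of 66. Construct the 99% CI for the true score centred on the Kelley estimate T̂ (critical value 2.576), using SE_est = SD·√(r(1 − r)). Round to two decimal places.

T̂ = 0.720(66) + 0.280(63) ≈ 65.160
SE_est = SD * √(r(1 − r)) = 10.000 * √0.202 ≈ 10.000 * 0.449 ≈ 4.490
CI = 65.160 ± 2.576 * 4.490 → [53.594, 76.726]

[53.59, 76.73]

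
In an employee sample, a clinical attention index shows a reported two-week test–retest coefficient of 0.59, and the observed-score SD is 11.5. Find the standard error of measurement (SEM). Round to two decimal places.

SEM = 11.50000 × √(1 − 0.59000) = 11.50000 × √0.41000 ≈ 11.50000 × 0.64031 ≈ 7.36359

7.36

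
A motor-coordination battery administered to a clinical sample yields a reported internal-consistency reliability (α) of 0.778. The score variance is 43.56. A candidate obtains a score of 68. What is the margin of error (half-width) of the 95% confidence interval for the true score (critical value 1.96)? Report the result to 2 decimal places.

6.10

SD = √43.56 = 6.6000
SEM = 6.6000 * √(1 − 0.7780) = 6.6000 * √0.2220 ≈ 6.6000 * 0.4712 ≈ 3.1097
Margin = 1.96 * 3.1097 ≈ 6.0950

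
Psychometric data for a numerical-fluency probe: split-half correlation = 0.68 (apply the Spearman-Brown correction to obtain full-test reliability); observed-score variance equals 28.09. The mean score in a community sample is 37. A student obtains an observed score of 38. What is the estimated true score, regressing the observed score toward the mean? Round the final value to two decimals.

Full-length reliability (Spearman-Brown) = 2(0.68)/(1+0.68) ≃ 0.80952
T̂ = 0.80952(38) + 0.19048(37) ≃ 37.80952

37.81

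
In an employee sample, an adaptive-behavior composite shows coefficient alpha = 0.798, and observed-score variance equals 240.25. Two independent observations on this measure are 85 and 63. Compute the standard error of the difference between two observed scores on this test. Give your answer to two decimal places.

SD = √240.25 ≈ 15.5000
SEM = 15.5000×√(1 − 0.7980) ≈ 6.9664
SE_diff = SEM × √2 ≈ 6.9664 × 1.4142 ≈ 9.8520

9.85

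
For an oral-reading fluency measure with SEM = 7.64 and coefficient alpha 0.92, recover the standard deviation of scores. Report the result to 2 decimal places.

27.01

SD = 7.64 / √(1 − 0.92) ≈ 27.01148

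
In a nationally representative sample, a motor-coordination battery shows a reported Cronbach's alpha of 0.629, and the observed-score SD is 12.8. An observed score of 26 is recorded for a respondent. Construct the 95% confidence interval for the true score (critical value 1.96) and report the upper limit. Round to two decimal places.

41.28

SEM = 12.80000·√(1 − 0.62900) ≈ 7.79645
Margin = 1.96 · 7.79645 ≈ 15.28104
Upper bound: 26 + 15.28104 = 41.28104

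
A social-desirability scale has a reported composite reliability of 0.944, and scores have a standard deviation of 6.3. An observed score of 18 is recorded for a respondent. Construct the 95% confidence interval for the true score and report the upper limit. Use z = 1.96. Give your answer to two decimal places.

SEM = 6.300 · √(1 − 0.944) = 6.300 · √0.056 ≃ 6.300 · 0.237 ≃ 1.491
1.96 · SEM ≃ 2.922
Upper bound: 18 + 2.922 = 20.922

20.92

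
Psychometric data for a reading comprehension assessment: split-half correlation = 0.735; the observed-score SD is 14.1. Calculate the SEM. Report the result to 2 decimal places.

Spearman-Brown: r = 2(0.735) / (1 + 0.735) = 1.470 / 1.735 ≈ 0.847
SEM = 14.100 · √(1 − 0.847) = 14.100 · √0.153 ≈ 14.100 · 0.391 ≈ 5.511

5.51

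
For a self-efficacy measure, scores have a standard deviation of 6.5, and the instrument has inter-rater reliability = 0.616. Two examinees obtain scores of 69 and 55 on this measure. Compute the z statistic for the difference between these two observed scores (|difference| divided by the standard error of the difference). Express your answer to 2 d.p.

2.46

SEM = 6.5000·√(1 − 0.6160) ≈ 4.0279
SE_diff = SEM · √2 ≈ 4.0279 · 1.4142 ≈ 5.6963
z = 14 / 5.6963 ≈ 2.4577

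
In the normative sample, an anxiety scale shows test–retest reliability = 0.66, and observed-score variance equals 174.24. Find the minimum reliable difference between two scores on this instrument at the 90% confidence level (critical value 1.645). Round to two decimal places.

17.91

SD = √174.24 = 13.200
The standard error of measurement is 13.200·√(1 − 0.660) ≈ 13.200·0.583 ≈ 7.697.
SE_diff = SEM · √2 ≈ 7.697 · 1.414 ≈ 10.885
Smallest detectable difference = 1.645·10.885 ≈ 17.906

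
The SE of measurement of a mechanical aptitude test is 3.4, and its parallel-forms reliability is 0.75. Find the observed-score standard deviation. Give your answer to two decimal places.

6.80

SD = 3.4 / √(1 − 0.75) ≈ 6.800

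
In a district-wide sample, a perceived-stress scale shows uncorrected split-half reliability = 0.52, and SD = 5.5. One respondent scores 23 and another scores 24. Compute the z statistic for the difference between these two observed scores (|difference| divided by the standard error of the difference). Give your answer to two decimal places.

r_full = 2·0.52 / (1 + 0.52) ≃ 0.684
SEM = 5.500 · √(1 − 0.684) = 5.500 · √0.316 ≃ 5.500 · 0.562 ≃ 3.091
SE_diff = SEM · √2 ≃ 3.091 · 1.414 ≃ 4.371
z = 1 / 4.371 ≃ 0.229

0.23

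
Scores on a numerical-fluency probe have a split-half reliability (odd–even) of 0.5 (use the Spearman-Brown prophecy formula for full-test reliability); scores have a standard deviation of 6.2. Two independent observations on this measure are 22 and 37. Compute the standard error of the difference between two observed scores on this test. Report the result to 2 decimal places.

5.06

r_full = 2·0.5 / (1 + 0.5) ≃ 0.66667
SEM = 6.20000 · √(1 − 0.66667) = 6.20000 · √0.33333 ≃ 6.20000 · 0.57735 ≃ 3.57957
Standard error of the difference = 3.57957·√2 ≃ 5.06228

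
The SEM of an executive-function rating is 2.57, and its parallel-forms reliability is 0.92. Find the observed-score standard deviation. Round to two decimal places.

SD = 2.57 / √(1 − 0.92) ≈ 9.08632

9.09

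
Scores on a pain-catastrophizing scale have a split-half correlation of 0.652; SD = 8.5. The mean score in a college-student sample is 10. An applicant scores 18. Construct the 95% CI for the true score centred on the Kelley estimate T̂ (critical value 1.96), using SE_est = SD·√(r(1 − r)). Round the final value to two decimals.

[9.52, 23.11]

Spearman-Brown: r = 2(0.652) / (1 + 0.652) = 1.304 / 1.652 ≈ 0.789
T̂ = r·X + (1 − r)·M = 0.789*18 + 0.211*10 ≈ 14.208 + 2.107 ≈ 16.315
SE_est = SD * √(r(1 − r)) = 8.500 * √0.166 ≈ 8.500 * 0.408 ≈ 3.466
CI = 16.315 ± 1.96 * 3.466 → [9.521, 23.108]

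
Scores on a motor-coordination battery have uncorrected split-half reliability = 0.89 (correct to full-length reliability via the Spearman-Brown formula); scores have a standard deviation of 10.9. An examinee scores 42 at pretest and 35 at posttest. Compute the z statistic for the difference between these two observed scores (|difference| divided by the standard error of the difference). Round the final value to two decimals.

Spearman-Brown: r = 2(0.89) / (1 + 0.89) = 1.780 / 1.890 ≈ 0.942
SEM = 10.900×√(1 − 0.942) ≈ 2.630
Standard error of the difference = 2.630·√2 ≈ 3.719
z = 7 / 3.719 ≈ 1.882

1.88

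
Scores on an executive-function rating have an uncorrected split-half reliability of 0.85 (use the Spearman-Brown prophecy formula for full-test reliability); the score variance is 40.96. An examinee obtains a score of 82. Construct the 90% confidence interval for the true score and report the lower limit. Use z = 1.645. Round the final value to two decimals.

SD = √40.96 = 6.40000
r_full = 2·0.85 / (1 + 0.85) ≃ 0.91892
SEM = 6.40000 * √(1 − 0.91892) = 6.40000 * √0.08108 ≃ 6.40000 * 0.28475 ≃ 1.82238
1.645 * SEM ≃ 2.99782
Lower bound: 82 − 2.99782 = 79.00218

79.00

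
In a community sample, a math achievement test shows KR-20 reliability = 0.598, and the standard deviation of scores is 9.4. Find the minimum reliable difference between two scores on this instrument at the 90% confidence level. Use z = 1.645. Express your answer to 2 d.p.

13.87

The standard error of measurement is 9.400×√(1 − 0.598) ≈ 9.400×0.634 ≈ 5.960.
SE_diff = SEM × √2 ≈ 5.960 × 1.414 ≈ 8.429
Smallest detectable difference = 1.645×8.429 ≈ 13.865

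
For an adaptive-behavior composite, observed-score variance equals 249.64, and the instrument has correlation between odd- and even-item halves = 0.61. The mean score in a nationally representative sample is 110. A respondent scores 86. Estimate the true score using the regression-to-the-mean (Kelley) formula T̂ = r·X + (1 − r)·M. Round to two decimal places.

91.81

r_full = 2·0.61 / (1 + 0.61) ≈ 0.758
T̂ = 0.758(86) + 0.242(110) ≈ 91.814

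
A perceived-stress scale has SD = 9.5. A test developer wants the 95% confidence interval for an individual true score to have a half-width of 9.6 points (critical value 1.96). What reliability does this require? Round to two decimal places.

SEM needed = half-width / z = 9.6/1.96 ≃ 4.89796
r = 1 − (SEM / SD)² = 1 − (4.89796 / 9.5)² ≃ 1 − 0.26582 ≃ 0.73418

0.73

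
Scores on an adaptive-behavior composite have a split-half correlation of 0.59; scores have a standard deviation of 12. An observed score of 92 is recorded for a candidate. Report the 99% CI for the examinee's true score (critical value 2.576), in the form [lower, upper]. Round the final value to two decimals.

[76.30, 107.70]

Spearman-Brown: r = 2(0.59) / (1 + 0.59) = 1.1800 / 1.5900 ≈ 0.7421
The standard error of measurement is 12.0000·√(1 − 0.7421) ≈ 12.0000·0.5078 ≈ 6.0936.
Half-width = 2.576·6.0936 ≈ 15.6971
Interval: (76.3029, 107.6971)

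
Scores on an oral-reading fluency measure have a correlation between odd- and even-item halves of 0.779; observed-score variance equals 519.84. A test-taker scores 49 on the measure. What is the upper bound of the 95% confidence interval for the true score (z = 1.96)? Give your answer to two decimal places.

64.75

σ = 519.84^(1/2) = 22.8000
Spearman-Brown: r = 2(0.779) / (1 + 0.779) = 1.5580 / 1.7790 ≈ 0.8758
The standard error of measurement is 22.8000*√(1 − 0.8758) ≈ 22.8000*0.3525 ≈ 8.0361.
1.96 * SEM ≈ 15.7507
Upper bound: 49 + 15.7507 = 64.7507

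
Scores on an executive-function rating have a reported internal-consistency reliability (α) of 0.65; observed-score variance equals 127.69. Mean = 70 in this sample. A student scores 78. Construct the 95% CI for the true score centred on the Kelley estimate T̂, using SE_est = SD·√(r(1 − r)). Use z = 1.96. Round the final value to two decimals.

[64.64, 85.76]

σ = 127.69^(1/2) = 11.300
Estimated true score = 0.650*78 + (1 − 0.650)*70 ≈ 75.200
SE_est = SD * √(r(1 − r)) = 11.300 * √0.227 ≈ 11.300 * 0.477 ≈ 5.390
CI = 75.200 ± 1.96 * 5.390 → [64.636, 85.764]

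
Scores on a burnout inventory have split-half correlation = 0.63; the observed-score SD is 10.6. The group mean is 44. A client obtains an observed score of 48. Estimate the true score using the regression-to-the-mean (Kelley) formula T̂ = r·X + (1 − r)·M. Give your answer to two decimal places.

47.09

r_full = 2·0.63 / (1 + 0.63) ≃ 0.7730
Estimated true score = 0.7730×48 + (1 − 0.7730)×44 ≃ 47.0920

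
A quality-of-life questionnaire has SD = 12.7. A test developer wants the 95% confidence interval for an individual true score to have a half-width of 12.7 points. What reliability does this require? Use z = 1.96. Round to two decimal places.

0.74

Required SEM = 12.7 / 1.96 ≈ 6.4796
r = 1 − (SEM / SD)² = 1 − (6.4796 / 12.7)² ≈ 1 − 0.2603 ≈ 0.7397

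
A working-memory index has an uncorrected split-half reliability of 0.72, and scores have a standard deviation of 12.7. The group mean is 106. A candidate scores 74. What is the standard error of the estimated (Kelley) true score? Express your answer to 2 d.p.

4.69

r_full = 2·0.72 / (1 + 0.72) ≈ 0.837
SE_est = SD · √(r(1 − r)) = 12.700 · √0.136 ≈ 12.700 · 0.369 ≈ 4.689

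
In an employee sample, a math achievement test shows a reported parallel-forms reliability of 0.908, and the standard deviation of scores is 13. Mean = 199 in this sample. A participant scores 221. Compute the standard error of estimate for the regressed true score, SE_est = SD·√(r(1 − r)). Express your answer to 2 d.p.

SE_est = 13.0000·√[r(1 − r)] ≃ 3.7573

3.76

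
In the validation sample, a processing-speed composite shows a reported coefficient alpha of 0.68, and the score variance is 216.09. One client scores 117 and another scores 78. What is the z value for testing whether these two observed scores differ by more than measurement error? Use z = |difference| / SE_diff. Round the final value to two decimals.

σ = 216.09^(1/2) = 14.7000
SEM = 14.7000 * √(1 − 0.6800) = 14.7000 * √0.3200 ≈ 14.7000 * 0.5657 ≈ 8.3156
SE_diff = √2 * SEM ≈ 11.7600
z = |117 − 78| / 11.7600 = 39 / 11.7600 ≈ 3.3163

3.32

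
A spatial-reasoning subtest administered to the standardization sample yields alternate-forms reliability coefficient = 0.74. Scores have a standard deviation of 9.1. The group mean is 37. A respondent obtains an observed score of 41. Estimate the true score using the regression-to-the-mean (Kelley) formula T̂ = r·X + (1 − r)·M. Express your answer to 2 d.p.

Estimated true score = 0.740×41 + (1 − 0.740)×37 ≈ 39.960

39.96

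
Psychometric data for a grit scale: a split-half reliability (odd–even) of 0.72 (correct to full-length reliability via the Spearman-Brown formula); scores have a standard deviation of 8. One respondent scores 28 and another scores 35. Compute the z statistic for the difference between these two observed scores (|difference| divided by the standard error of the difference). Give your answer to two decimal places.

Full-length reliability (Spearman-Brown) = 2(0.72)/(1+0.72) ≈ 0.8372
SEM = 8.0000*√(1 − 0.8372) ≈ 3.2278
SE_diff = √2 * SEM ≈ 4.5648
z = 7 / 4.5648 ≈ 1.5335

1.53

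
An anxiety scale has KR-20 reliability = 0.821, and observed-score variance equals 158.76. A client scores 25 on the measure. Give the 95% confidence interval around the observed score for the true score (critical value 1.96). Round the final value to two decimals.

SD = √158.76 ≈ 12.600
SEM = 12.600 × √(1 − 0.821) = 12.600 × √0.179 ≈ 12.600 × 0.423 ≈ 5.331
Half-width = 1.96×5.331 ≈ 10.448
95% CI: 25 ± 10.448 = [14.552, 35.448]

[14.55, 35.45]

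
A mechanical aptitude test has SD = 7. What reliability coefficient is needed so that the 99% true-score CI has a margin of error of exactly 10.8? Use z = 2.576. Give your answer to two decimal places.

SEM needed = half-width / z = 10.8/2.576 ≈ 4.1925
Required reliability = 1 − (SEM/SD)² = 1 − 0.3587 ≈ 0.6413

0.64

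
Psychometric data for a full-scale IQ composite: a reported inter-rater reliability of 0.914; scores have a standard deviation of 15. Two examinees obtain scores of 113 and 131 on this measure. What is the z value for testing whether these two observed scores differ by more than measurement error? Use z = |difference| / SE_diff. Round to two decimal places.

SEM = 15.0000×√(1 − 0.9140) ≈ 4.3989
Standard error of the difference = 4.3989·√2 ≈ 6.2209
z = |113 − 131| / 6.2209 = 18 / 6.2209 ≈ 2.8935

2.89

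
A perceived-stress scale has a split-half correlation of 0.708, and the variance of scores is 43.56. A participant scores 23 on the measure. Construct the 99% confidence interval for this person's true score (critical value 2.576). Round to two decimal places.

σ = 43.56^(1/2) = 6.60000
Full-length reliability (Spearman-Brown) = 2(0.708)/(1+0.708) ≃ 0.82904
SEM = 6.60000·√(1 − 0.82904) ≃ 2.72892
Margin = 2.576 · 2.72892 ≃ 7.02971
CI = 23 ± 7.02971 → [15.97029, 30.02971]

[15.97, 30.03]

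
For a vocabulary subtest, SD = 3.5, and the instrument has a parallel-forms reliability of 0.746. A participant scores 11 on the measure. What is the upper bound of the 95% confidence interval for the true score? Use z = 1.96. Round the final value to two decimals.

14.46

SEM = 3.5000 · √(1 − 0.7460) = 3.5000 · √0.2540 ≈ 3.5000 · 0.5040 ≈ 1.7639
Margin = 1.96 · 1.7639 ≈ 3.4573
Upper bound: 11 + 3.4573 = 14.4573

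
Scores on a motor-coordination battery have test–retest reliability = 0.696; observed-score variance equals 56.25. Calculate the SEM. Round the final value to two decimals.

4.14

SD = √56.25 = 7.5000
The standard error of measurement is 7.5000×√(1 − 0.6960) ≈ 7.5000×0.5514 ≈ 4.1352.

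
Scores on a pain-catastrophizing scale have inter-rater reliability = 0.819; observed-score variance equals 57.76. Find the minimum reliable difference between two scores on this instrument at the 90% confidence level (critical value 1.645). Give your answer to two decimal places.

7.52

SD = √57.76 = 7.6000
SEM = 7.6000 * √(1 − 0.8190) = 7.6000 * √0.1810 ≈ 7.6000 * 0.4254 ≈ 3.2334
SE_diff = SEM * √2 ≈ 3.2334 * 1.4142 ≈ 4.5726
Smallest detectable difference = 1.645*4.5726 ≈ 7.5220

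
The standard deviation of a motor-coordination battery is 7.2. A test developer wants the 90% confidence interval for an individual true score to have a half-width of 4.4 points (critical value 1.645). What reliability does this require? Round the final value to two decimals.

Required SEM = 4.4 / 1.645 ≃ 2.6748
r = 1 − (2.6748/7.2)² ≃ 1 − 0.1380 ≃ 0.8620

0.86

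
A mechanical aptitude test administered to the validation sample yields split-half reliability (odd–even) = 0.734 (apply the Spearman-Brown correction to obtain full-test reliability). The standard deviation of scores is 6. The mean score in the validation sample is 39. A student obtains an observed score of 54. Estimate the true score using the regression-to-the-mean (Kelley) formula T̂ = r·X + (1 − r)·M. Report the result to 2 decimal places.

Full-length reliability (Spearman-Brown) = 2(0.734)/(1+0.734) ≈ 0.84660
T̂ = r·X + (1 − r)·M = 0.84660·54 + 0.15340·39 ≈ 45.71626 + 5.98270 ≈ 51.69896

51.70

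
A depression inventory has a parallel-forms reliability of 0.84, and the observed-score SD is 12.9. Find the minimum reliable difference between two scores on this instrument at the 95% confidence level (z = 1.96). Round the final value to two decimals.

SEM = 12.900 × √(1 − 0.840) = 12.900 × √0.160 ≈ 12.900 × 0.400 ≈ 5.160
SE_diff = SEM × √2 ≈ 5.160 × 1.414 ≈ 7.297
Smallest detectable difference = 1.96×7.297 ≈ 14.303

14.30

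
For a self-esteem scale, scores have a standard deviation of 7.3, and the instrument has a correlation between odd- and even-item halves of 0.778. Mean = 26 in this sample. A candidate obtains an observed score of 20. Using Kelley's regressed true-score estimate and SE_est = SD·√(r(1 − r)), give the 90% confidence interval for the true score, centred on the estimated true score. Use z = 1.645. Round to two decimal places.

Full-length reliability (Spearman-Brown) = 2(0.778)/(1+0.778) ≈ 0.875
T̂ = 0.875(20) + 0.125(26) ≈ 20.749
SE_est = SD × √(r(1 − r)) = 7.300 × √0.109 ≈ 7.300 × 0.331 ≈ 2.413
90% CI: 20.749 ± 3.970 ≈ (16.780, 24.719)

[16.78, 24.72]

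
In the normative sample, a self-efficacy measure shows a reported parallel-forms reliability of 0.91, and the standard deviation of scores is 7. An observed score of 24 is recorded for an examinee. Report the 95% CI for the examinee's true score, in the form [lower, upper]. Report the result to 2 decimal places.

SEM = 7.000×√(1 − 0.910) ≈ 2.100
Margin = 1.96 × 2.100 ≈ 4.116
CI = 24 ± 4.116 → [19.884, 28.116]

[19.88, 28.12]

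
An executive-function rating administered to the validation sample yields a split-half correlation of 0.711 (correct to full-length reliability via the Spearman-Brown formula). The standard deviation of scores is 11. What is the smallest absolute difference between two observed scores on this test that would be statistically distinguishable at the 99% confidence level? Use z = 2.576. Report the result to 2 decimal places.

Spearman-Brown: r = 2(0.711) / (1 + 0.711) = 1.4220 / 1.7110 ≈ 0.8311
The standard error of measurement is 11.0000×√(1 − 0.8311) ≈ 11.0000×0.4110 ≈ 4.5208.
SE_diff = √2 × SEM ≈ 6.3934
Smallest detectable difference = 2.576×6.3934 ≈ 16.4694

16.47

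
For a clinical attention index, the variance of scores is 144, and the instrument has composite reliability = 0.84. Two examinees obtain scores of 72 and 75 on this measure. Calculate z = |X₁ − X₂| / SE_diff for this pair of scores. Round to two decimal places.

σ = 144^(1/2) = 12.000
SEM = 12.000 · √(1 − 0.840) = 12.000 · √0.160 ≈ 12.000 · 0.400 ≈ 4.800
Standard error of the difference = 4.800·√2 ≈ 6.788
z = 3 / 6.788 ≈ 0.442

0.44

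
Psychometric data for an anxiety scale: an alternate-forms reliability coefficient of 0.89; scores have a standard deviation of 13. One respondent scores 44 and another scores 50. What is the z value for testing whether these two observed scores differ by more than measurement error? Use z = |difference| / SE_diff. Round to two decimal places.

0.98

SEM = 13.000*√(1 − 0.890) ≈ 4.312
SE_diff = √2 * SEM ≈ 6.098
z = 6 / 6.098 ≈ 0.984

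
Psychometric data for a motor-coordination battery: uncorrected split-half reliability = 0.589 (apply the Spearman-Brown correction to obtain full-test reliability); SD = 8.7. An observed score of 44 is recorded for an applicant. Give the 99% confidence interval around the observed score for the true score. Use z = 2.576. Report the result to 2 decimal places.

[32.60, 55.40]

Full-length reliability (Spearman-Brown) = 2(0.589)/(1+0.589) ≈ 0.7413
SEM = 8.7000 * √(1 − 0.7413) = 8.7000 * √0.2587 ≈ 8.7000 * 0.5086 ≈ 4.4246
Half-width = 2.576*4.4246 ≈ 11.3979
99% CI: 44 ± 11.3979 = [32.6021, 55.3979]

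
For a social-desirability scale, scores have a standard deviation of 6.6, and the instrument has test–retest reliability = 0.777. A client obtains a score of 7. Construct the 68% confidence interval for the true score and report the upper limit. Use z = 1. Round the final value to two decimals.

SEM = 6.600·√(1 − 0.777) ≈ 3.117
1 · SEM ≈ 3.117
Upper limit = 7 + 3.117 ≈ 10.117

10.12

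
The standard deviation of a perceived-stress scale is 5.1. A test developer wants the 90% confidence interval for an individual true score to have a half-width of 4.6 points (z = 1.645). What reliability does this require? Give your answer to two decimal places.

SEM needed = half-width / z = 4.6/1.645 ≈ 2.796
r = 1 − (SEM / SD)² = 1 − (2.796 / 5.1)² ≈ 1 − 0.301 ≈ 0.699

0.70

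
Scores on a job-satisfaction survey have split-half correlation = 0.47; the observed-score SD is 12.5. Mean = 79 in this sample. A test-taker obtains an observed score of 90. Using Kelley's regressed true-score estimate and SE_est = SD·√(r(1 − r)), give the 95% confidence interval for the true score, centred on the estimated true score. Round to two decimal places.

r_full = 2·0.47 / (1 + 0.47) ≈ 0.639
T̂ = r·X + (1 − r)·M = 0.639*90 + 0.361*79 ≈ 57.551 + 28.483 ≈ 86.034
SE_est = 12.500·√[r(1 − r)] ≈ 6.002
CI = 86.034 ± 1.96 * 6.002 → [74.270, 97.798]

[74.27, 97.80]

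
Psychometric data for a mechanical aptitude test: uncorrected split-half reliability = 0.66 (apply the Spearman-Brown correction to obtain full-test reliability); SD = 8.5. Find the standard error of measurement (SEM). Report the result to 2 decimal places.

3.85

Spearman-Brown: r = 2(0.66) / (1 + 0.66) = 1.320 / 1.660 ≈ 0.795
SEM = 8.500×√(1 − 0.795) ≈ 3.847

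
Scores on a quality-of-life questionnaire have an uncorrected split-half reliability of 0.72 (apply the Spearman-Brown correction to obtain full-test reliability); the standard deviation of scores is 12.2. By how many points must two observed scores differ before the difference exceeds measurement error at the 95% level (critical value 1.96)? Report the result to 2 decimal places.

13.64

r_full = 2·0.72 / (1 + 0.72) ≈ 0.8372
The standard error of measurement is 12.2000·√(1 − 0.8372) ≈ 12.2000·0.4035 ≈ 4.9224.
SE_diff = √2 · SEM ≈ 6.9613
Smallest detectable difference = 1.96·6.9613 ≈ 13.6441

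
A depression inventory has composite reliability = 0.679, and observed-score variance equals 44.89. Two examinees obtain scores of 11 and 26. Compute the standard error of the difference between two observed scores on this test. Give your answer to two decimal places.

5.37

SD = √44.89 = 6.700
SEM = 6.700 * √(1 − 0.679) = 6.700 * √0.321 ≈ 6.700 * 0.567 ≈ 3.796
SE_diff = √2 * SEM ≈ 5.368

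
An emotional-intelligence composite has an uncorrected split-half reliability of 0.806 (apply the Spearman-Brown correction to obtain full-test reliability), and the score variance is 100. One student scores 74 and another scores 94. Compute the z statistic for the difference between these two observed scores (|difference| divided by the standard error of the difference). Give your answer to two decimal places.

σ = 100^(1/2) = 10.00000
r_full = 2·0.806 / (1 + 0.806) ≈ 0.89258
The standard error of measurement is 10.00000*√(1 − 0.89258) ≈ 10.00000*0.32775 ≈ 3.27749.
SE_diff = √2 * SEM ≈ 4.63508
z = |74 − 94| / 4.63508 = 20 / 4.63508 ≈ 4.31492

4.31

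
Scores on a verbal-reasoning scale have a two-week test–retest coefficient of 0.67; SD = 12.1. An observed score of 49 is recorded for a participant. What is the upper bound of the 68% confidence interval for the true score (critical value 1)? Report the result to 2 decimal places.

55.95

The standard error of measurement is 12.100×√(1 − 0.670) ≃ 12.100×0.574 ≃ 6.951.
1 × SEM ≃ 6.951
Upper bound: 49 + 6.951 = 55.951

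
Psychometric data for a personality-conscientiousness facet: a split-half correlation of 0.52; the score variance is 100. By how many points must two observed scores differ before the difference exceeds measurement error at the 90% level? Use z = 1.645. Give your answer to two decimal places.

SD = √100 = 10.000
Full-length reliability (Spearman-Brown) = 2(0.52)/(1+0.52) ≈ 0.684
SEM = 10.000 * √(1 − 0.684) = 10.000 * √0.316 ≈ 10.000 * 0.562 ≈ 5.620
SE_diff = SEM * √2 ≈ 5.620 * 1.414 ≈ 7.947
Smallest detectable difference = 1.645*7.947 ≈ 13.073

13.07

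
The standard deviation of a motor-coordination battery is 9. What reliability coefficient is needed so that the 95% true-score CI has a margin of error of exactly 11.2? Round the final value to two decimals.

0.60

Required SEM = 11.2 / 1.96 ≈ 5.714
r = 1 − (SEM / SD)² = 1 − (5.714 / 9)² ≈ 1 − 0.403 ≈ 0.597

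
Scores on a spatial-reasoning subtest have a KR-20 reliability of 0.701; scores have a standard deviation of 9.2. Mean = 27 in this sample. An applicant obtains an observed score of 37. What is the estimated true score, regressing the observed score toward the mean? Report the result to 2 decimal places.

34.01

Estimated true score = 0.7010×37 + (1 − 0.7010)×27 ≈ 34.0100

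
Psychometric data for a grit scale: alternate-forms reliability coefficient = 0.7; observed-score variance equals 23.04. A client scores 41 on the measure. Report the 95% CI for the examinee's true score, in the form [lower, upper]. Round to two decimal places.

σ = 23.04^(1/2) = 4.8000
The standard error of measurement is 4.8000*√(1 − 0.7000) ≈ 4.8000*0.5477 ≈ 2.6291.
Half-width = 1.96*2.6291 ≈ 5.1530
Interval: (35.8470, 46.1530)

[35.85, 46.15]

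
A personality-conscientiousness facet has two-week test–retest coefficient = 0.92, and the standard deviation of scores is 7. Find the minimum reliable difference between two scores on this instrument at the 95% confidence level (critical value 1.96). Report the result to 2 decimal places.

5.49

SEM = 7.00000 × √(1 − 0.92000) = 7.00000 × √0.08000 ≈ 7.00000 × 0.28284 ≈ 1.97990
SE_diff = SEM × √2 ≈ 1.97990 × 1.41421 ≈ 2.80000
Minimum reliable difference = 1.96 × SE_diff ≈ 1.96 × 2.80000 ≈ 5.48800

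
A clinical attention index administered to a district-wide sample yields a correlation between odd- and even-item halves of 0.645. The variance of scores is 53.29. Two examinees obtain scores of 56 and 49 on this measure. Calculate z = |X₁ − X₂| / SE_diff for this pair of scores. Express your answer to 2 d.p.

SD = √53.29 = 7.3000
Spearman-Brown: r = 2(0.645) / (1 + 0.645) = 1.2900 / 1.6450 ≃ 0.7842
The standard error of measurement is 7.3000*√(1 − 0.7842) ≃ 7.3000*0.4645 ≃ 3.3912.
SE_diff = √2 * SEM ≃ 4.7959
z = 7 / 4.7959 ≃ 1.4596

1.46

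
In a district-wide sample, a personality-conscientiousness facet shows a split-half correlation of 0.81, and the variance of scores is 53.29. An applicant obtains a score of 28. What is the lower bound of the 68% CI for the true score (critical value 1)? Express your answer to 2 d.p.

25.63

σ = 53.29^(1/2) = 7.3000
Spearman-Brown: r = 2(0.81) / (1 + 0.81) = 1.6200 / 1.8100 ≃ 0.8950
SEM = 7.3000·√(1 − 0.8950) ≃ 2.3652
Margin = 1 · 2.3652 ≃ 2.3652
Lower bound: 28 − 2.3652 = 25.6348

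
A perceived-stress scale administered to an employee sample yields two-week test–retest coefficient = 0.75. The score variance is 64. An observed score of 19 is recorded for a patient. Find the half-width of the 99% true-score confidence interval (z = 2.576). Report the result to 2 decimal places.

10.30

SD = √64 = 8.0000
SEM = 8.0000 × √(1 − 0.7500) = 8.0000 × √0.2500 ≃ 8.0000 × 0.5000 ≃ 4.0000
Half-width = 2.576×4.0000 ≃ 10.3040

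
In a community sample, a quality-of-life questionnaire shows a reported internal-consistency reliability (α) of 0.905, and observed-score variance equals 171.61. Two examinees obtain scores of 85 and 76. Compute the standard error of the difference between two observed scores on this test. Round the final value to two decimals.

5.71

σ = 171.61^(1/2) = 13.1000
SEM = 13.1000 * √(1 − 0.9050) = 13.1000 * √0.0950 ≈ 13.1000 * 0.3082 ≈ 4.0377
SE_diff = √2 * SEM ≈ 5.7102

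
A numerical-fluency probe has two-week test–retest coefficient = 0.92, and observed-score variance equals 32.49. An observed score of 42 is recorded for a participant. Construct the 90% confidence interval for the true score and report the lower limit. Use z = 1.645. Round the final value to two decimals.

39.35

SD = √32.49 = 5.700
SEM = 5.700·√(1 − 0.920) ≈ 1.612
Margin = 1.645 · 1.612 ≈ 2.652
Lower limit = 42 − 2.652 ≈ 39.348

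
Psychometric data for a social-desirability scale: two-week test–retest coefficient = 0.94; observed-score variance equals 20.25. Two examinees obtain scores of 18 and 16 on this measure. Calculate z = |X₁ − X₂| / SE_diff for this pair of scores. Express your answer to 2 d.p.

1.28

SD = √20.25 ≃ 4.50000
The standard error of measurement is 4.50000·√(1 − 0.94000) ≃ 4.50000·0.24495 ≃ 1.10227.
Standard error of the difference = 1.10227·√2 ≃ 1.55885
z = 2 / 1.55885 ≃ 1.28300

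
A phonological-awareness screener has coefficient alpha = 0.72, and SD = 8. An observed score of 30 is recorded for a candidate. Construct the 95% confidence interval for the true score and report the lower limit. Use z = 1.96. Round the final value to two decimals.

SEM = 8.000 * √(1 − 0.720) = 8.000 * √0.280 ≈ 8.000 * 0.529 ≈ 4.233
1.96 * SEM ≈ 8.297
Lower limit = 30 − 8.297 ≈ 21.703

21.70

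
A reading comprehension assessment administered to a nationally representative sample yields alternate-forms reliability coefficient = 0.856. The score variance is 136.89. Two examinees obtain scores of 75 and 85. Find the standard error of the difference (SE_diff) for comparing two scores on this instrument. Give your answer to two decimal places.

σ = 136.89^(1/2) = 11.700
The standard error of measurement is 11.700×√(1 − 0.856) ≈ 11.700×0.379 ≈ 4.440.
SE_diff = SEM × √2 ≈ 4.440 × 1.414 ≈ 6.279

6.28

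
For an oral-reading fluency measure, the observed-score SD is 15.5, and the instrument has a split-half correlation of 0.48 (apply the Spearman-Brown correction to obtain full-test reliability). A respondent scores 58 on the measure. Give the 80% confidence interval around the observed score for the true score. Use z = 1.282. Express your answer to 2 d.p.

Full-length reliability (Spearman-Brown) = 2(0.48)/(1+0.48) ≈ 0.6486
SEM = 15.5000·√(1 − 0.6486) ≈ 9.1876
1.282 · SEM ≈ 11.7785
CI = 58 ± 11.7785 → [46.2215, 69.7785]

[46.22, 69.78]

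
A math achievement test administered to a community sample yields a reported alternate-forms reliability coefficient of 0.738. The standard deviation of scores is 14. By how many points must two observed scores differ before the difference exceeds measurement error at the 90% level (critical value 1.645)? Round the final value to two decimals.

16.67

SEM = 14.0000 · √(1 − 0.7380) = 14.0000 · √0.2620 ≈ 14.0000 · 0.5119 ≈ 7.1660
SE_diff = √2 · SEM ≈ 10.1343
Minimum reliable difference = 1.645 · SE_diff ≈ 1.645 · 10.1343 ≈ 16.6709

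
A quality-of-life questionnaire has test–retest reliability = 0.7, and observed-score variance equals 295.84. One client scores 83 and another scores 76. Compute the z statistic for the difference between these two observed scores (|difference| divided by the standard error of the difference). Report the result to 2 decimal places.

SD = √295.84 = 17.20000
SEM = 17.20000 × √(1 − 0.70000) = 17.20000 × √0.30000 ≃ 17.20000 × 0.54772 ≃ 9.42083
SE_diff = √2 × SEM ≃ 13.32306
z = |83 − 76| / 13.32306 = 7 / 13.32306 ≃ 0.52540

0.53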